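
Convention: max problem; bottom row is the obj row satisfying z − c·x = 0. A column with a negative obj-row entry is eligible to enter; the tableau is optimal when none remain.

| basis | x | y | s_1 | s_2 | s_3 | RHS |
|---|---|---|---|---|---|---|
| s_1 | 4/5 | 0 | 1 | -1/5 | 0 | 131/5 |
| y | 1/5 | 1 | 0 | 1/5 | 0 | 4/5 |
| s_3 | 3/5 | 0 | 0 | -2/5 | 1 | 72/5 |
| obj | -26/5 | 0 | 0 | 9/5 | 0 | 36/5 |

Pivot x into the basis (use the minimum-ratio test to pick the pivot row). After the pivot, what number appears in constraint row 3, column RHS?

12

Ratio test on column x — row 1: (131/5)/(4/5) = 131/4; row 2: (4/5)/(1/5) = 4; row 3: (72/5)/(3/5) = 24. Minimum is 4 at row 2 (y leaves); pivot element 1/5.
Divide row 2 by 1/5; eliminate column x from the other rows.
Row 3 update in column RHS: 72/5 − (3/5)·4 = 12.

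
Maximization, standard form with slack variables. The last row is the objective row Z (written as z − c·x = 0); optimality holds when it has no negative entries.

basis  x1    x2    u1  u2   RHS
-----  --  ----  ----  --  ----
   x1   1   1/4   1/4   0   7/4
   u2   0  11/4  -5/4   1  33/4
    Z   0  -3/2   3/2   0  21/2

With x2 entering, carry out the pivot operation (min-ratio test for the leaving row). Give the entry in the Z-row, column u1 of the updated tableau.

Ratio test on column x2 — row 1: (7/4)/(1/4) = 7; row 2: (33/4)/(11/4) = 3. Minimum is 3 at row 2 (u2 leaves); pivot element 11/4.
Divide row 2 by 11/4; eliminate column x2 from the other rows.
Z-row update in column u1: 3/2 − (-3/2)·(-5/11) = 9/11.

9/11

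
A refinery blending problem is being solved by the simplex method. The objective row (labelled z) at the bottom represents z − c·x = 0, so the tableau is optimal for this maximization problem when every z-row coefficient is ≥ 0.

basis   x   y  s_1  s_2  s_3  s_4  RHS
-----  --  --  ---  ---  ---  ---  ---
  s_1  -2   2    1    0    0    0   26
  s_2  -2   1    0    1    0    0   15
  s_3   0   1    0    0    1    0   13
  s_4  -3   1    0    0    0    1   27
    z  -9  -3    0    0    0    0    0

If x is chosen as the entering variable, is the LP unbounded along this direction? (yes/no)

yes

Every constraint-row entry in column x is ≤ 0, so increasing x is unbounded.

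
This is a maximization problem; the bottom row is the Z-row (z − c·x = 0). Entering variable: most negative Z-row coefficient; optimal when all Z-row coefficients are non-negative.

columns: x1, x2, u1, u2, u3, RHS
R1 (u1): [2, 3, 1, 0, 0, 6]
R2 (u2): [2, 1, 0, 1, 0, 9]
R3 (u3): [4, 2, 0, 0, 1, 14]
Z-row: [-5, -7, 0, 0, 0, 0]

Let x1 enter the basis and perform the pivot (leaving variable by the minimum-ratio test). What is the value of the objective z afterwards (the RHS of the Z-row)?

Ratio test on column x1 — row 1: 6/2 = 3; row 2: 9/2 = 9/2; row 3: 14/4 = 7/2. Minimum is 3 at row 1 (u1 leaves); pivot element 2.
Pivot on row 1; the Z-row RHS becomes 0 − (-5)·3 = 15.

15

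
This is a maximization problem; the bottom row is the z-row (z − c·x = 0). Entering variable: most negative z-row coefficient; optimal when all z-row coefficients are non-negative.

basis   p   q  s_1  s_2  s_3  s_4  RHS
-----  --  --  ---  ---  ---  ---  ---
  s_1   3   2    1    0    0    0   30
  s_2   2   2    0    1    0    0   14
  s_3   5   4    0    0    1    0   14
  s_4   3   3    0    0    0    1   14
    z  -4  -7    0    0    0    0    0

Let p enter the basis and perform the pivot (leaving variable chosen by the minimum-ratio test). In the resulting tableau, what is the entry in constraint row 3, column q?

4/5

Ratio test on column p — row 1: 30/3 = 10; row 2: 14/2 = 7; row 3: 14/5 = 14/5; row 4: 14/3 = 14/3. Minimum is 14/5 at row 3 (s_3 leaves); pivot element 5.
Divide row 3 by 5; eliminate column p from the other rows.
In the new row 3, the q entry is the old entry divided by the pivot: 4/5 = 4/5.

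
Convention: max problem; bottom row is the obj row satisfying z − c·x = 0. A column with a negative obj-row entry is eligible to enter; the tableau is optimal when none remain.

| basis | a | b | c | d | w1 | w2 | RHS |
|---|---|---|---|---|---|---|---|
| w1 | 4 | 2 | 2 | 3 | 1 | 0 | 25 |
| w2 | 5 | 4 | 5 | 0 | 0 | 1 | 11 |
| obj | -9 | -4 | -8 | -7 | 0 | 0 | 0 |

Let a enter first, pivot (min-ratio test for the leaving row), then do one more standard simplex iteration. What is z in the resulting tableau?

Ratio test on column a — row 1: 25/4 = 25/4; row 2: 11/5 = 11/5. Minimum is 11/5 at row 2 (w2 leaves); pivot element 5.
Pivot on row 2; the obj-row RHS becomes 0 − (-9)·(11/5) = 99/5.
Next entering variable (most negative obj-row entry -7): d.
Ratio test on column d — row 1: (81/5)/3 = 27/5; row 2: entry 0 ≤ 0. Minimum is 27/5 at row 1 (w1 leaves); pivot element 3.
After the second pivot the obj-row RHS is 99/5 − (-7)·(27/5) = 288/5.

288/5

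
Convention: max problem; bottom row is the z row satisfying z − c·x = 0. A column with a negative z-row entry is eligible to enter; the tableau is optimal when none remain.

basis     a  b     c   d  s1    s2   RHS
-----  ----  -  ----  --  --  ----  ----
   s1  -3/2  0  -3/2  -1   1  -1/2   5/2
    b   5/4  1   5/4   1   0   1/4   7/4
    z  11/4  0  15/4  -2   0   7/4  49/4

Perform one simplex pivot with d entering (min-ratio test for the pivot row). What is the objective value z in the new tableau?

Ratio test on column d — row 1: entry -1 ≤ 0; row 2: (7/4)/1 = 7/4. Minimum is 7/4 at row 2 (b leaves); pivot element 1.
Pivot on row 2; the z-row RHS becomes 49/4 − (-2)·(7/4) = 63/4.

63/4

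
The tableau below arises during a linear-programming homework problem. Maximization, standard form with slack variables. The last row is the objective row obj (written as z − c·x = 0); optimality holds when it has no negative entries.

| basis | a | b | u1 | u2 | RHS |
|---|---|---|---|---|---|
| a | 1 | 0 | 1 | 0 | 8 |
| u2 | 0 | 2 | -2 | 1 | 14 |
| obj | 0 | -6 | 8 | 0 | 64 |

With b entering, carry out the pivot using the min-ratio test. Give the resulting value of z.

Ratio test on column b — row 1: entry 0 ≤ 0; row 2: 14/2 = 7. Minimum is 7 at row 2 (u2 leaves); pivot element 2.
Pivot on row 2; the obj-row RHS becomes 64 − (-6)·7 = 106.

106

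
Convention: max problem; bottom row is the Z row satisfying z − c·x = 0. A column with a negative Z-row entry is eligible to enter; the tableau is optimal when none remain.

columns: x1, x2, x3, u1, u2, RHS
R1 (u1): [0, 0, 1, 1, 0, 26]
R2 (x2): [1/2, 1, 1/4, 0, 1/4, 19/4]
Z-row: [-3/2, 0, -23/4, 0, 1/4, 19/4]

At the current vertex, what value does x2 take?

x2 is basic (row 2); its value is the RHS of that row, 19/4.

19/4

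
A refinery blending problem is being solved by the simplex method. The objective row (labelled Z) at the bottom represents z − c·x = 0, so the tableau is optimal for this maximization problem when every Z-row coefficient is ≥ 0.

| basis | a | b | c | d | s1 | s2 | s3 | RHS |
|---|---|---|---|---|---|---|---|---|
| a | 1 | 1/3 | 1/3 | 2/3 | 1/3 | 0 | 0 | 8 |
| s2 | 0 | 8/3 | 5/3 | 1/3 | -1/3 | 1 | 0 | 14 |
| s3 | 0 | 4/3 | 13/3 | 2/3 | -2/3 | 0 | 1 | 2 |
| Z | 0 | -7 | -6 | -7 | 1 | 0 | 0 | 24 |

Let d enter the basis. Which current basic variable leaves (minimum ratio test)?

s3

Column d entries and ratios — a: 8/(2/3) = 12; s2: 14/(1/3) = 42; s3: 2/(2/3) = 3.
Smallest ratio is 3 in the row of s3, so s3 leaves.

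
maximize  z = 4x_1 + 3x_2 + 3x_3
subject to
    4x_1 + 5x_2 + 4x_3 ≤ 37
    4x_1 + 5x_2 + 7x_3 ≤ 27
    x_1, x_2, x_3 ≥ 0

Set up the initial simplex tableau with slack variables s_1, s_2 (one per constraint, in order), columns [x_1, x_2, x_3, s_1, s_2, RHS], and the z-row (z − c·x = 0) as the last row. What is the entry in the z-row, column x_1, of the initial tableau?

The z-row carries the negated objective coefficients: the x_1 entry is -4.

-4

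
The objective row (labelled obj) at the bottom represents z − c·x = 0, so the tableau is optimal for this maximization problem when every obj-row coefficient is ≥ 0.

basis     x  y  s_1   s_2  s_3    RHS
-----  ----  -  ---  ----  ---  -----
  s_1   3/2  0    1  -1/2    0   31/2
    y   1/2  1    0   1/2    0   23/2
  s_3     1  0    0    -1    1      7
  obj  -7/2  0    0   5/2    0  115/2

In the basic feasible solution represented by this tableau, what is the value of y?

23/2

y is basic (row 2); its value is the RHS of that row, 23/2.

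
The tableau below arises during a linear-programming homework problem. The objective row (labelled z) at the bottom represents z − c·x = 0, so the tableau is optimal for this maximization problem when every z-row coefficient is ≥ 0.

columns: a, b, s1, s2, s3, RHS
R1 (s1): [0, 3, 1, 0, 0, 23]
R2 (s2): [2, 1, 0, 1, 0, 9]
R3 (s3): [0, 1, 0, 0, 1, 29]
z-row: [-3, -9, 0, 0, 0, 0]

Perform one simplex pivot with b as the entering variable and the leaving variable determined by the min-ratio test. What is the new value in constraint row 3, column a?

0

Ratio test on column b — row 1: 23/3 = 23/3; row 2: 9/1 = 9; row 3: 29/1 = 29. Minimum is 23/3 at row 1 (s1 leaves); pivot element 3.
Divide row 1 by 3; eliminate column b from the other rows.
Row 3 update in column a: 0 − 1·0 = 0.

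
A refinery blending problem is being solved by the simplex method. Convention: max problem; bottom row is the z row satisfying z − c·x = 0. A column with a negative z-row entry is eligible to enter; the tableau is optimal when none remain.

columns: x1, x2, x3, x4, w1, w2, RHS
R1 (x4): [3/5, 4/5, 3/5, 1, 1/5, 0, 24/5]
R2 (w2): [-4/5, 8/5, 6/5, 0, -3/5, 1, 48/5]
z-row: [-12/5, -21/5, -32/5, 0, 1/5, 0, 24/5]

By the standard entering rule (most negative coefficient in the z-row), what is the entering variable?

x3

Negative z-row entries: x1: -12/5, x2: -21/5, x3: -32/5.
The most negative is -32/5 in column x3, so x3 enters.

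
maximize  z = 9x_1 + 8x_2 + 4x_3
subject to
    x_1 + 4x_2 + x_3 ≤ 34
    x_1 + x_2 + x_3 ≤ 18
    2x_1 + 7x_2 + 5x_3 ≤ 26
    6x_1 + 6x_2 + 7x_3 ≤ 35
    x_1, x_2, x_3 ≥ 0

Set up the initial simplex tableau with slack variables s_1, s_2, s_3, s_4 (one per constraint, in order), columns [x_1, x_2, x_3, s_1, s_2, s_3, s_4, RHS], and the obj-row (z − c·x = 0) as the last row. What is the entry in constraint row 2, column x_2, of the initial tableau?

Constraint 2 has coefficient 1 on x_2.

1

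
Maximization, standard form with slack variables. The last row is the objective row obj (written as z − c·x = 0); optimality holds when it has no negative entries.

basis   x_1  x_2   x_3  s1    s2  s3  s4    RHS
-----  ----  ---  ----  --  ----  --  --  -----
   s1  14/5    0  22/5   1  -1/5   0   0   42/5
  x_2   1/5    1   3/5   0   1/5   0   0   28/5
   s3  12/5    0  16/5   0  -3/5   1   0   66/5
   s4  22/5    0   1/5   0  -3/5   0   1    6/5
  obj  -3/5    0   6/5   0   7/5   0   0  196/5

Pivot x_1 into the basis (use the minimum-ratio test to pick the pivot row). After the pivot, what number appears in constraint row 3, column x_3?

Ratio test on column x_1 — row 1: (42/5)/(14/5) = 3; row 2: (28/5)/(1/5) = 28; row 3: (66/5)/(12/5) = 11/2; row 4: (6/5)/(22/5) = 3/11. Minimum is 3/11 at row 4 (s4 leaves); pivot element 22/5.
Divide row 4 by 22/5; eliminate column x_1 from the other rows.
Row 3 update in column x_3: 16/5 − (12/5)·(1/22) = 34/11.

34/11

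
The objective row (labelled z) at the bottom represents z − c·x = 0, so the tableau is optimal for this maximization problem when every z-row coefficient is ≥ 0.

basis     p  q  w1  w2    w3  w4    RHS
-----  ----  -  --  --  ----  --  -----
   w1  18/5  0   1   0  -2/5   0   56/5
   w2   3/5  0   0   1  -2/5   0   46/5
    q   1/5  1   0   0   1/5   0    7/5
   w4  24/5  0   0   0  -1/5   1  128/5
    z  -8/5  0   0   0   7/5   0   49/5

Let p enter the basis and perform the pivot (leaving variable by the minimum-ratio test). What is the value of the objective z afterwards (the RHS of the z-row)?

Ratio test on column p — row 1: (56/5)/(18/5) = 28/9; row 2: (46/5)/(3/5) = 46/3; row 3: (7/5)/(1/5) = 7; row 4: (128/5)/(24/5) = 16/3. Minimum is 28/9 at row 1 (w1 leaves); pivot element 18/5.
Pivot on row 1; the z-row RHS becomes 49/5 − (-8/5)·(28/9) = 133/9.

133/9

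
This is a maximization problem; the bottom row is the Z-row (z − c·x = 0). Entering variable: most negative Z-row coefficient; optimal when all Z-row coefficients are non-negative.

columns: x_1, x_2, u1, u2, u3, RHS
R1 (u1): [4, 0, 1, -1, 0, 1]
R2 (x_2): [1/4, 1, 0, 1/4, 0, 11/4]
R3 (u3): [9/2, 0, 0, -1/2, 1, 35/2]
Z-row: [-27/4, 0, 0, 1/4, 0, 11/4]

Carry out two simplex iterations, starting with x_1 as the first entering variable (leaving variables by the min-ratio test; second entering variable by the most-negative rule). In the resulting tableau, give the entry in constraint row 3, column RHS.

Ratio test on column x_1 — row 1: 1/4 = 1/4; row 2: (11/4)/(1/4) = 11; row 3: (35/2)/(9/2) = 35/9. Minimum is 1/4 at row 1 (u1 leaves); pivot element 4.
Divide row 1 by 4; eliminate column x_1 from the other rows.
Second iteration: most negative Z-row entry is -23/16 in column u2, so u2 enters.
Ratio test on column u2 — row 1: entry -1/4 ≤ 0; row 2: (43/16)/(5/16) = 43/5; row 3: (131/8)/(5/8) = 131/5. Minimum is 43/5 at row 2 (x_2 leaves); pivot element 5/16.
Divide row 2 by 5/16; eliminate column u2 from the other rows.
After both pivots, the entry at constraint row 3, column RHS is 11.

11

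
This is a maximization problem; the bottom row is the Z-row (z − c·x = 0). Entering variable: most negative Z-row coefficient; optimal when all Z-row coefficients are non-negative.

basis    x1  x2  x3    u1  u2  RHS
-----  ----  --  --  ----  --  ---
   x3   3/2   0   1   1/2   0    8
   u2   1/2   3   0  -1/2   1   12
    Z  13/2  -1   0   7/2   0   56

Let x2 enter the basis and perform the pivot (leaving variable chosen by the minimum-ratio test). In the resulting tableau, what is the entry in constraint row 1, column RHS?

8

Ratio test on column x2 — row 1: entry 0 ≤ 0; row 2: 12/3 = 4. Minimum is 4 at row 2 (u2 leaves); pivot element 3.
Divide row 2 by 3; eliminate column x2 from the other rows.
Row 1 update in column RHS: 8 − 0·4 = 8.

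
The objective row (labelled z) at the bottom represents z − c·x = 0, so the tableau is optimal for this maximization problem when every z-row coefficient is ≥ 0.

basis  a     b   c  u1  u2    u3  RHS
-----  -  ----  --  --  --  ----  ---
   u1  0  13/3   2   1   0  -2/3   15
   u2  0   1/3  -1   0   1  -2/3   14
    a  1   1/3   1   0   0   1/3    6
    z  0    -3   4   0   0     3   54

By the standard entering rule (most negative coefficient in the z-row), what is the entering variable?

b

Negative z-row entries: b: -3.
The most negative is -3 in column b, so b enters.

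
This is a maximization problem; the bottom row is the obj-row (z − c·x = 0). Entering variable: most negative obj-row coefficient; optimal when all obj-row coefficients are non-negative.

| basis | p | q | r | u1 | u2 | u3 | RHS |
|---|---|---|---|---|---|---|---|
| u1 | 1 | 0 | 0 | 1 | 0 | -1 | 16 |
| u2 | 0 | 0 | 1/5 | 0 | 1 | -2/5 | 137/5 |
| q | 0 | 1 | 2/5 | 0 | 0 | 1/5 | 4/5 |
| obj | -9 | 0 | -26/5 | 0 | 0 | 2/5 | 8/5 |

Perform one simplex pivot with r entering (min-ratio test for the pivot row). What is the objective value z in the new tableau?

12

Ratio test on column r — row 1: entry 0 ≤ 0; row 2: (137/5)/(1/5) = 137; row 3: (4/5)/(2/5) = 2. Minimum is 2 at row 3 (q leaves); pivot element 2/5.
Pivot on row 3; the obj-row RHS becomes 8/5 − (-26/5)·2 = 12.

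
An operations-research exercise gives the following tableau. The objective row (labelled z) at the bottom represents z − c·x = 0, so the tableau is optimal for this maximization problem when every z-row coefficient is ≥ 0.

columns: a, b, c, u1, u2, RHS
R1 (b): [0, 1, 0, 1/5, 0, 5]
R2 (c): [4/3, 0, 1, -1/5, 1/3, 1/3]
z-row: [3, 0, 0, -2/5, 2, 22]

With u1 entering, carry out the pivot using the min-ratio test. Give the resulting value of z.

Ratio test on column u1 — row 1: 5/(1/5) = 25; row 2: entry -1/5 ≤ 0. Minimum is 25 at row 1 (b leaves); pivot element 1/5.
Pivot on row 1; the z-row RHS becomes 22 − (-2/5)·25 = 32.

32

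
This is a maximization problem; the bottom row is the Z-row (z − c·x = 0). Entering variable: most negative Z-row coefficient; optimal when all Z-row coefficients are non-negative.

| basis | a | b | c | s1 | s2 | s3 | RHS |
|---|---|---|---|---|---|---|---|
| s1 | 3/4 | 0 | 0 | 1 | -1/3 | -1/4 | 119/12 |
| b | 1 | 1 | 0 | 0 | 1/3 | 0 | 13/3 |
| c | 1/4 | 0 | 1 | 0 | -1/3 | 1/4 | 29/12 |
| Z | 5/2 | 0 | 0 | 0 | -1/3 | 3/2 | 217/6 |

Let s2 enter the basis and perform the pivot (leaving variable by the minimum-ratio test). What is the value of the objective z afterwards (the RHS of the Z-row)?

Ratio test on column s2 — row 1: entry -1/3 ≤ 0; row 2: (13/3)/(1/3) = 13; row 3: entry -1/3 ≤ 0. Minimum is 13 at row 2 (b leaves); pivot element 1/3.
Pivot on row 2; the Z-row RHS becomes 217/6 − (-1/3)·13 = 81/2.

81/2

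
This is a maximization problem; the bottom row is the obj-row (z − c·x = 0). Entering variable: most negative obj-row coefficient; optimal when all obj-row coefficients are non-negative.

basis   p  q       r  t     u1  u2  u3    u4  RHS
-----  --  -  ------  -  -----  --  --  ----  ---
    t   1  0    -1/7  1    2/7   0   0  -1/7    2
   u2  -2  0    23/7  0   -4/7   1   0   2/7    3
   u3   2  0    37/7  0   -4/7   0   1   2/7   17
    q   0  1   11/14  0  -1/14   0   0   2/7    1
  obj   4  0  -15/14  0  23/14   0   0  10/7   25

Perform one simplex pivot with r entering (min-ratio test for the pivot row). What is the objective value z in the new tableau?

1195/46

Ratio test on column r — row 1: entry -1/7 ≤ 0; row 2: 3/(23/7) = 21/23; row 3: 17/(37/7) = 119/37; row 4: 1/(11/14) = 14/11. Minimum is 21/23 at row 2 (u2 leaves); pivot element 23/7.
Pivot on row 2; the obj-row RHS becomes 25 − (-15/14)·(21/23) = 1195/46.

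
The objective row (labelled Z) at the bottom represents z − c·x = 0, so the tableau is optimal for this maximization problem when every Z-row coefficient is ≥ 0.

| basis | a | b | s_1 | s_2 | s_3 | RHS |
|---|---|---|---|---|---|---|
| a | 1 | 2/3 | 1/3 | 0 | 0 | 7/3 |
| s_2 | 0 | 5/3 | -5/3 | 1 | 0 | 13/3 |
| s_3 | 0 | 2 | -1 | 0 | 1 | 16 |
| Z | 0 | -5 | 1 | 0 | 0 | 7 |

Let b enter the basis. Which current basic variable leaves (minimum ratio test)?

s_2

Column b entries and ratios — a: (7/3)/(2/3) = 7/2; s_2: (13/3)/(5/3) = 13/5; s_3: 16/2 = 8.
Smallest ratio is 13/5 in the row of s_2, so s_2 leaves.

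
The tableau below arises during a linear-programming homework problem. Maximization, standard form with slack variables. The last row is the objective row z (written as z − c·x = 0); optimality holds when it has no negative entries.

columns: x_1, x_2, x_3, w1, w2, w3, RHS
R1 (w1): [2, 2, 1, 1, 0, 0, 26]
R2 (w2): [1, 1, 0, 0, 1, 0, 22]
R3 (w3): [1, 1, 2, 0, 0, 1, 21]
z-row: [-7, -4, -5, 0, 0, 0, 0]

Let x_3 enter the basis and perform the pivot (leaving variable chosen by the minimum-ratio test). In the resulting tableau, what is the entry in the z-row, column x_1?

-9/2

Ratio test on column x_3 — row 1: 26/1 = 26; row 2: entry 0 ≤ 0; row 3: 21/2 = 21/2. Minimum is 21/2 at row 3 (w3 leaves); pivot element 2.
Divide row 3 by 2; eliminate column x_3 from the other rows.
z-row update in column x_1: -7 − (-5)·(1/2) = -9/2.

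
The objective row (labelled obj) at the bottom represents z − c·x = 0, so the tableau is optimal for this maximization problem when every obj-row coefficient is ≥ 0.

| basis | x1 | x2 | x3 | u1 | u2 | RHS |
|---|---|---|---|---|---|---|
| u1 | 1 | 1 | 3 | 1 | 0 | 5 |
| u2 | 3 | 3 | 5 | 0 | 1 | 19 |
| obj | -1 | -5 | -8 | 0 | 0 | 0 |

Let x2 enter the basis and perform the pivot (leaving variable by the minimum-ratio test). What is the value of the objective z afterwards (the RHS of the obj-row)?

Ratio test on column x2 — row 1: 5/1 = 5; row 2: 19/3 = 19/3. Minimum is 5 at row 1 (u1 leaves); pivot element 1.
Pivot on row 1; the obj-row RHS becomes 0 − (-5)·5 = 25.

25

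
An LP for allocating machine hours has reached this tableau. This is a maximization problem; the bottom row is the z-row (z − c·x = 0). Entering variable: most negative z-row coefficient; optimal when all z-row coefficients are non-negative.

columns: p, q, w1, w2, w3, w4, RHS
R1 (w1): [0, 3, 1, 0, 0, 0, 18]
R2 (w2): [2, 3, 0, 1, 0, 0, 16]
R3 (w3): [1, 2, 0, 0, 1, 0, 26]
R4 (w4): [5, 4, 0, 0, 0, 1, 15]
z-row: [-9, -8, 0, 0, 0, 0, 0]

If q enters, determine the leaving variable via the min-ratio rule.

w4

Column q entries and ratios — w1: 18/3 = 6; w2: 16/3 = 16/3; w3: 26/2 = 13; w4: 15/4 = 15/4.
Smallest ratio is 15/4 in the row of w4, so w4 leaves.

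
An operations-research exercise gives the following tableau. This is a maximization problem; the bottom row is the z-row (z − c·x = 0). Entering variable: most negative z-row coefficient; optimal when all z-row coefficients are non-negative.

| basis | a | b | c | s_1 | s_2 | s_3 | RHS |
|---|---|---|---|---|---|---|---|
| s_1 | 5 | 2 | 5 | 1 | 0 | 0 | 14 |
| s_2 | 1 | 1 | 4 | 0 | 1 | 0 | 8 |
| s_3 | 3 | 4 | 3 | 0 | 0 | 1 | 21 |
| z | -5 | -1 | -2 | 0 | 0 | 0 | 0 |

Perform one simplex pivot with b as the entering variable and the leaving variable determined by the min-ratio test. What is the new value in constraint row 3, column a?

3/4

Ratio test on column b — row 1: 14/2 = 7; row 2: 8/1 = 8; row 3: 21/4 = 21/4. Minimum is 21/4 at row 3 (s_3 leaves); pivot element 4.
Divide row 3 by 4; eliminate column b from the other rows.
In the new row 3, the a entry is the old entry divided by the pivot: 3/4 = 3/4.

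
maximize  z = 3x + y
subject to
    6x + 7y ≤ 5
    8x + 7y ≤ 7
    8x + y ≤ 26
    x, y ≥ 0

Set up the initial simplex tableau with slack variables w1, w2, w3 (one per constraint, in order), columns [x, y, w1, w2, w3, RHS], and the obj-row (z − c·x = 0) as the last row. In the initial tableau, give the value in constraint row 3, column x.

Constraint 3 has coefficient 8 on x.

8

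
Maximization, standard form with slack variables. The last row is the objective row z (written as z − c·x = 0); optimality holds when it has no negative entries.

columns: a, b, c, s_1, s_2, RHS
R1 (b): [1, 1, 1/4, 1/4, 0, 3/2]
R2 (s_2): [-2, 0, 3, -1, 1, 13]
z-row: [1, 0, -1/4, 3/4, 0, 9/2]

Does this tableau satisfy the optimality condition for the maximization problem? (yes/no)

The z-row has a negative entry -1/4 in column c, so it is not optimal.

no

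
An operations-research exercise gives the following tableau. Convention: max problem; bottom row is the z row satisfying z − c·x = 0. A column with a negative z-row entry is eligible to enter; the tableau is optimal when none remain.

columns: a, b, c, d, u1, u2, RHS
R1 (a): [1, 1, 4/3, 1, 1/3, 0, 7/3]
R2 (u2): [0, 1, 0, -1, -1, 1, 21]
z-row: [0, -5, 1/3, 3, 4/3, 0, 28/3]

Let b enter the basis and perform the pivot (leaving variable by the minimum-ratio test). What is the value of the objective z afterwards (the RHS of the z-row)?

Ratio test on column b — row 1: (7/3)/1 = 7/3; row 2: 21/1 = 21. Minimum is 7/3 at row 1 (a leaves); pivot element 1.
Pivot on row 1; the z-row RHS becomes 28/3 − (-5)·(7/3) = 21.

21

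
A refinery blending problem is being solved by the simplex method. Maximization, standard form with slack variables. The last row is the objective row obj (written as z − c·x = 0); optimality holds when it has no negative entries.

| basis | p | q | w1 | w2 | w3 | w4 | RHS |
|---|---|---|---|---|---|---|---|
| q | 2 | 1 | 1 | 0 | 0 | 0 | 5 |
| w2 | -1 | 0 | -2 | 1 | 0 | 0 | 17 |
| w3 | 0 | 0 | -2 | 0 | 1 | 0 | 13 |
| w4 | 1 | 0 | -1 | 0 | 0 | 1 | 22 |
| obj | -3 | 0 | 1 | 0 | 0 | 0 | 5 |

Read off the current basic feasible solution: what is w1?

0

w1 is not in the basis, so in the current basic feasible solution w1 = 0.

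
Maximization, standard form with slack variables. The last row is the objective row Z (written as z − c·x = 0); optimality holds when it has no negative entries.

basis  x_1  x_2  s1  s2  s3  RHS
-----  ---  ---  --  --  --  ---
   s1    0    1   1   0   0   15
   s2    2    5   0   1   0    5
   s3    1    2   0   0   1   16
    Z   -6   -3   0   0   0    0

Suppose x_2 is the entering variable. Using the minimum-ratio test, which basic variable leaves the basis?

Column x_2 entries and ratios — s1: 15/1 = 15; s2: 5/5 = 1; s3: 16/2 = 8.
Smallest ratio is 1 in the row of s2, so s2 leaves.

s2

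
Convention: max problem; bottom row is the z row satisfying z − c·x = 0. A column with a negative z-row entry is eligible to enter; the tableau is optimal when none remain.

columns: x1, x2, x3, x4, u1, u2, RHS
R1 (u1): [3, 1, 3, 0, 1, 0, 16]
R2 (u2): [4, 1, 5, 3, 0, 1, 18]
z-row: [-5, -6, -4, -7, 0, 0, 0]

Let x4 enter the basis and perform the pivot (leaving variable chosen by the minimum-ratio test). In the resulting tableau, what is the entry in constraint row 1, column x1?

3

Ratio test on column x4 — row 1: entry 0 ≤ 0; row 2: 18/3 = 6. Minimum is 6 at row 2 (u2 leaves); pivot element 3.
Divide row 2 by 3; eliminate column x4 from the other rows.
Row 1 update in column x1: 3 − 0·(4/3) = 3.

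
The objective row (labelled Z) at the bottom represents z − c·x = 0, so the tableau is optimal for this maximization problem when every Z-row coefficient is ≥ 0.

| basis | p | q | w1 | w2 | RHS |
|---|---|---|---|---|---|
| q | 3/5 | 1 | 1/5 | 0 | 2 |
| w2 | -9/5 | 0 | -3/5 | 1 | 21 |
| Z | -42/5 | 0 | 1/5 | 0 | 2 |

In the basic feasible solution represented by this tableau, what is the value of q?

2

q is basic (row 1); its value is the RHS of that row, 2.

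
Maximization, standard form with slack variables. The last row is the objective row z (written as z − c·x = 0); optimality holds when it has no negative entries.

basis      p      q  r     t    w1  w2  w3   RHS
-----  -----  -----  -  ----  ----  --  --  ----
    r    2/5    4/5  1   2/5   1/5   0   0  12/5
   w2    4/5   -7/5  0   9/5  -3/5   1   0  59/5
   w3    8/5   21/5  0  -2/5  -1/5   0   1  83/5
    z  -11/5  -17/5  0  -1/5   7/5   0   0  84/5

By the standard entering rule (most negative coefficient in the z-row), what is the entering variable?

q

Negative z-row entries: p: -11/5, q: -17/5, t: -1/5.
The most negative is -17/5 in column q, so q enters.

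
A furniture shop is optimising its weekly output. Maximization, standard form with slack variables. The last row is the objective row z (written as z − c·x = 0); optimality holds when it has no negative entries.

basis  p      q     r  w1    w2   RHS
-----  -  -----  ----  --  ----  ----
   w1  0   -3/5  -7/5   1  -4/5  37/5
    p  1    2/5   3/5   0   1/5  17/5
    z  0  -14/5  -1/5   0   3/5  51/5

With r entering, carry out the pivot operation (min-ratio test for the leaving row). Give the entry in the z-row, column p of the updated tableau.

Ratio test on column r — row 1: entry -7/5 ≤ 0; row 2: (17/5)/(3/5) = 17/3. Minimum is 17/3 at row 2 (p leaves); pivot element 3/5.
Divide row 2 by 3/5; eliminate column r from the other rows.
z-row update in column p: 0 − (-1/5)·(5/3) = 1/3.

1/3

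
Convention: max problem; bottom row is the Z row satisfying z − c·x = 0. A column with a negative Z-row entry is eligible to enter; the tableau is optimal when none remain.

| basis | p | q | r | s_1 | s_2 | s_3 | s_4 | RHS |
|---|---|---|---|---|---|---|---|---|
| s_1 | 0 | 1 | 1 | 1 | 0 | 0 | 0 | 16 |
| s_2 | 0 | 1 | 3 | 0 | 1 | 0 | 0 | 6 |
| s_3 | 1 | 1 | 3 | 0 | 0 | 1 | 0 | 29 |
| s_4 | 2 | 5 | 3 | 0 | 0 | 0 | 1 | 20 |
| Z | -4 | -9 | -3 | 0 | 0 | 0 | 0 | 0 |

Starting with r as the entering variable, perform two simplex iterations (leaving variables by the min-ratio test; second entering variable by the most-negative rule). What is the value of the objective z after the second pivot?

34

Ratio test on column r — row 1: 16/1 = 16; row 2: 6/3 = 2; row 3: 29/3 = 29/3; row 4: 20/3 = 20/3. Minimum is 2 at row 2 (s_2 leaves); pivot element 3.
Pivot on row 2; the Z-row RHS becomes 0 − (-3)·2 = 6.
Next entering variable (most negative Z-row entry -8): q.
Ratio test on column q — row 1: 14/(2/3) = 21; row 2: 2/(1/3) = 6; row 3: entry 0 ≤ 0; row 4: 14/4 = 7/2. Minimum is 7/2 at row 4 (s_4 leaves); pivot element 4.
After the second pivot the Z-row RHS is 6 − (-8)·(7/2) = 34.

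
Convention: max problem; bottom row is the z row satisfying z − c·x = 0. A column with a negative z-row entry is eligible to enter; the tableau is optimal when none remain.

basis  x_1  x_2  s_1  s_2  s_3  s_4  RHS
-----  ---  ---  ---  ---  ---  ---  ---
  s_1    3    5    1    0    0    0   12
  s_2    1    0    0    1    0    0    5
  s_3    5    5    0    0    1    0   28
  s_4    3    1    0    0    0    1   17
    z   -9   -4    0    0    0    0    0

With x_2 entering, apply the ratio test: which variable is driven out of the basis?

s_1

Column x_2 entries and ratios — s_1: 12/5 = 12/5; s_2: 0 ≤ 0, skip; s_3: 28/5 = 28/5; s_4: 17/1 = 17.
Smallest ratio is 12/5 in the row of s_1, so s_1 leaves.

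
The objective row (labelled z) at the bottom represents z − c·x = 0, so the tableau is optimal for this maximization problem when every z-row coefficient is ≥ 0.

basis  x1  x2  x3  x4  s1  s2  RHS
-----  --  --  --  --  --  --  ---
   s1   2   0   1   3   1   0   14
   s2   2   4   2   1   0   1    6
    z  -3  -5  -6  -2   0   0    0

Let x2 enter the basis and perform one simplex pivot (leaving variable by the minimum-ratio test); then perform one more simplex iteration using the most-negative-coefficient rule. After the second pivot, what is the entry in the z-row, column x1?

3

Ratio test on column x2 — row 1: entry 0 ≤ 0; row 2: 6/4 = 3/2. Minimum is 3/2 at row 2 (s2 leaves); pivot element 4.
Divide row 2 by 4; eliminate column x2 from the other rows.
Second iteration: most negative z-row entry is -7/2 in column x3, so x3 enters.
Ratio test on column x3 — row 1: 14/1 = 14; row 2: (3/2)/(1/2) = 3. Minimum is 3 at row 2 (x2 leaves); pivot element 1/2.
Divide row 2 by 1/2; eliminate column x3 from the other rows.
After both pivots, the entry at the z-row, column x1 is 3.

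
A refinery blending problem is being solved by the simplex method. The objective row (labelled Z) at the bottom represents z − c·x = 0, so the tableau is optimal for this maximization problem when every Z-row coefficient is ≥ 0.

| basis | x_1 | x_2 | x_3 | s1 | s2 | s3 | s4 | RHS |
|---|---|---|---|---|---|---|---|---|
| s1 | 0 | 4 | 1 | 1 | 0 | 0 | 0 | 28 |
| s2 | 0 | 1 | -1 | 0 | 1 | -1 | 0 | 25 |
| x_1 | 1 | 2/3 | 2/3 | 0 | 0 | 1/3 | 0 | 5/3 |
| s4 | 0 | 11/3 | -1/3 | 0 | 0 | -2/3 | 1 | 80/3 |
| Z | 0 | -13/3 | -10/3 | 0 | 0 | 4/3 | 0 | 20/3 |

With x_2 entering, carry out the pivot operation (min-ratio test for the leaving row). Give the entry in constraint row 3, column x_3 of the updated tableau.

Ratio test on column x_2 — row 1: 28/4 = 7; row 2: 25/1 = 25; row 3: (5/3)/(2/3) = 5/2; row 4: (80/3)/(11/3) = 80/11. Minimum is 5/2 at row 3 (x_1 leaves); pivot element 2/3.
Divide row 3 by 2/3; eliminate column x_2 from the other rows.
In the new row 3, the x_3 entry is the old entry divided by the pivot: (2/3)/(2/3) = 1.

1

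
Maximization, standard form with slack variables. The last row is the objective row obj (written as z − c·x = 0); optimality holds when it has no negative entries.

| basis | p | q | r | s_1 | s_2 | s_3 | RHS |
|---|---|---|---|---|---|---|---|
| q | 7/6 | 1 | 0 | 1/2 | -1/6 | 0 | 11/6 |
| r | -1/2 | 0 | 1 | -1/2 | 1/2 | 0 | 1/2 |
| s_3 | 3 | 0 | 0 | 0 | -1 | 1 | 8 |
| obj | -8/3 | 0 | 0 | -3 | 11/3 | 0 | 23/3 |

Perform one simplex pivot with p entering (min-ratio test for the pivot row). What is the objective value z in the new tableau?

83/7

Ratio test on column p — row 1: (11/6)/(7/6) = 11/7; row 2: entry -1/2 ≤ 0; row 3: 8/3 = 8/3. Minimum is 11/7 at row 1 (q leaves); pivot element 7/6.
Pivot on row 1; the obj-row RHS becomes 23/3 − (-8/3)·(11/7) = 83/7.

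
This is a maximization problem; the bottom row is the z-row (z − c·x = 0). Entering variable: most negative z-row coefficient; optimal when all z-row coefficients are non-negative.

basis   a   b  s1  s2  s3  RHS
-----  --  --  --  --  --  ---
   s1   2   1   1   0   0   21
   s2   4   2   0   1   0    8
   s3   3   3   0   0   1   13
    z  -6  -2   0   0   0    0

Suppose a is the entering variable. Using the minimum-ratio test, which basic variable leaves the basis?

Column a entries and ratios — s1: 21/2 = 21/2; s2: 8/4 = 2; s3: 13/3 = 13/3.
Smallest ratio is 2 in the row of s2, so s2 leaves.

s2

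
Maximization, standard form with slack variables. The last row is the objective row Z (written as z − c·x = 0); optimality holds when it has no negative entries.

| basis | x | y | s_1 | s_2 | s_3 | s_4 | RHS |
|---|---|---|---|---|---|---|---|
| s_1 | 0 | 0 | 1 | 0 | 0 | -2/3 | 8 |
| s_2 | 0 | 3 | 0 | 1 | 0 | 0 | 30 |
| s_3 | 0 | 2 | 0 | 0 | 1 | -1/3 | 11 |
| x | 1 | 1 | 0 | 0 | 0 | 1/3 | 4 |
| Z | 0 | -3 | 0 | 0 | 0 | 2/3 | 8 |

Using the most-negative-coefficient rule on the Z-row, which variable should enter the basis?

Negative Z-row entries: y: -3.
The most negative is -3 in column y, so y enters.

y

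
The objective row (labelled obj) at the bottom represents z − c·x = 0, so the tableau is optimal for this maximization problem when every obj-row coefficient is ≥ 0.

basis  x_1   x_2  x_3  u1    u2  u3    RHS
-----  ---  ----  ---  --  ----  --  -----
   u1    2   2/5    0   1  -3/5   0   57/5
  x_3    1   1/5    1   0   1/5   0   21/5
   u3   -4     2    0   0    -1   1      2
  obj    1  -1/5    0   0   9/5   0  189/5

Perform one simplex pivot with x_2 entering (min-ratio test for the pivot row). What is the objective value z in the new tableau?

38

Ratio test on column x_2 — row 1: (57/5)/(2/5) = 57/2; row 2: (21/5)/(1/5) = 21; row 3: 2/2 = 1. Minimum is 1 at row 3 (u3 leaves); pivot element 2.
Pivot on row 3; the obj-row RHS becomes 189/5 − (-1/5)·1 = 38.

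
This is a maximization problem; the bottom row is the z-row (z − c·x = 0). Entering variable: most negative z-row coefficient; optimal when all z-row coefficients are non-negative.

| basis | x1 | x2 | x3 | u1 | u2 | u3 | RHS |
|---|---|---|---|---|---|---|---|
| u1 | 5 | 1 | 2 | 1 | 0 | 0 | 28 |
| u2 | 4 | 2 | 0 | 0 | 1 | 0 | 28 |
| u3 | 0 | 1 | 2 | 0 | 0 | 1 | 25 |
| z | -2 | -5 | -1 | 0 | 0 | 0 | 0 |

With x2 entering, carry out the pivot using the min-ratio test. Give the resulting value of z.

Ratio test on column x2 — row 1: 28/1 = 28; row 2: 28/2 = 14; row 3: 25/1 = 25. Minimum is 14 at row 2 (u2 leaves); pivot element 2.
Pivot on row 2; the z-row RHS becomes 0 − (-5)·14 = 70.

70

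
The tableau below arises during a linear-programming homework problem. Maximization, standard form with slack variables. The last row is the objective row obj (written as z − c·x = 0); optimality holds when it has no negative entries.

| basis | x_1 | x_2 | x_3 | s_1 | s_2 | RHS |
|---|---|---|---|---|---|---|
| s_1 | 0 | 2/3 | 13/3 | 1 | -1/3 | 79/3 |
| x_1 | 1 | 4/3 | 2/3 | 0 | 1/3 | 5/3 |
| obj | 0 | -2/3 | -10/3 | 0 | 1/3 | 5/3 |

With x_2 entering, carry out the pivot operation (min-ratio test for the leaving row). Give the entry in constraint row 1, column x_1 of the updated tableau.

-1/2

Ratio test on column x_2 — row 1: (79/3)/(2/3) = 79/2; row 2: (5/3)/(4/3) = 5/4. Minimum is 5/4 at row 2 (x_1 leaves); pivot element 4/3.
Divide row 2 by 4/3; eliminate column x_2 from the other rows.
Row 1 update in column x_1: 0 − (2/3)·(3/4) = -1/2.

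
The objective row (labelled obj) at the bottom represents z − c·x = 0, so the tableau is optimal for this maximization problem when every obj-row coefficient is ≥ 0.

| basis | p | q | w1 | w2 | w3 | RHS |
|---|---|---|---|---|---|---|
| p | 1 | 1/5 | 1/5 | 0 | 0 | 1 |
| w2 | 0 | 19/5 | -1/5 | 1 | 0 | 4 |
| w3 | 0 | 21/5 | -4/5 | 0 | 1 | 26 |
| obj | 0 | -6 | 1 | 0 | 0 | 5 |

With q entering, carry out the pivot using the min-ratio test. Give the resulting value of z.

215/19

Ratio test on column q — row 1: 1/(1/5) = 5; row 2: 4/(19/5) = 20/19; row 3: 26/(21/5) = 130/21. Minimum is 20/19 at row 2 (w2 leaves); pivot element 19/5.
Pivot on row 2; the obj-row RHS becomes 5 − (-6)·(20/19) = 215/19.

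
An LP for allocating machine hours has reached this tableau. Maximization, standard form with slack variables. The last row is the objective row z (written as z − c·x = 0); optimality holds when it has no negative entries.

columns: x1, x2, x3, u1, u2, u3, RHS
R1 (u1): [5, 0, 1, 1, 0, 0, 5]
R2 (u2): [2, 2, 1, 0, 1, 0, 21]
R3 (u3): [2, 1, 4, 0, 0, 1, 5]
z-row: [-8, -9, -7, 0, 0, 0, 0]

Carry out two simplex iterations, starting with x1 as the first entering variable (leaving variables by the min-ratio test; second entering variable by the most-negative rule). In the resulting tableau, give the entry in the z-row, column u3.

Ratio test on column x1 — row 1: 5/5 = 1; row 2: 21/2 = 21/2; row 3: 5/2 = 5/2. Minimum is 1 at row 1 (u1 leaves); pivot element 5.
Divide row 1 by 5; eliminate column x1 from the other rows.
Second iteration: most negative z-row entry is -9 in column x2, so x2 enters.
Ratio test on column x2 — row 1: entry 0 ≤ 0; row 2: 19/2 = 19/2; row 3: 3/1 = 3. Minimum is 3 at row 3 (u3 leaves); pivot element 1.
Divide row 3 by 1; eliminate column x2 from the other rows.
After both pivots, the entry at the z-row, column u3 is 9.

9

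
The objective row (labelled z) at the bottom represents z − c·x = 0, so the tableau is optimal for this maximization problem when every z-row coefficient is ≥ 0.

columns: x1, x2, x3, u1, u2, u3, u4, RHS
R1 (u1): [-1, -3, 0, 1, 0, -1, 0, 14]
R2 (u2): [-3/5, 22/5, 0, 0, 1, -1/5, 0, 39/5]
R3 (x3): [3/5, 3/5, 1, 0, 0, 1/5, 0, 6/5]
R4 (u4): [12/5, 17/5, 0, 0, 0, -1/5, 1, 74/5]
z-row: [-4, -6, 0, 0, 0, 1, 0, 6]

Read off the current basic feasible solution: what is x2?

0

x2 is not in the basis, so in the current basic feasible solution x2 = 0.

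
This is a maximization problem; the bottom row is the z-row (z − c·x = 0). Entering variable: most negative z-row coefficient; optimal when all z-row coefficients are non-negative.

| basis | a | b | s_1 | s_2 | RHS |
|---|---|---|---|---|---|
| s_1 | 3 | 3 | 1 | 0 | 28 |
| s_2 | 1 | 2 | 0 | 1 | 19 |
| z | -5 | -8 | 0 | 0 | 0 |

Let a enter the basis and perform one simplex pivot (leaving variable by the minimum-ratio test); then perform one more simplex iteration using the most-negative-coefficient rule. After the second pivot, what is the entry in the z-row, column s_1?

8/3

Ratio test on column a — row 1: 28/3 = 28/3; row 2: 19/1 = 19. Minimum is 28/3 at row 1 (s_1 leaves); pivot element 3.
Divide row 1 by 3; eliminate column a from the other rows.
Second iteration: most negative z-row entry is -3 in column b, so b enters.
Ratio test on column b — row 1: (28/3)/1 = 28/3; row 2: (29/3)/1 = 29/3. Minimum is 28/3 at row 1 (a leaves); pivot element 1.
Divide row 1 by 1; eliminate column b from the other rows.
After both pivots, the entry at the z-row, column s_1 is 8/3.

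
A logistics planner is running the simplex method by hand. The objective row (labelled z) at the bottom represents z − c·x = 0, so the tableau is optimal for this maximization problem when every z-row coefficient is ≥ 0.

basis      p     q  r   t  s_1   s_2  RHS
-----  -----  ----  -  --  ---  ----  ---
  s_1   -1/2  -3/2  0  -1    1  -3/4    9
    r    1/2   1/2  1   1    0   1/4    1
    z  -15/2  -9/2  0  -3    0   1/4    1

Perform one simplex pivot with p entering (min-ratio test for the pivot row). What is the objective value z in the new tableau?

16

Ratio test on column p — row 1: entry -1/2 ≤ 0; row 2: 1/(1/2) = 2. Minimum is 2 at row 2 (r leaves); pivot element 1/2.
Pivot on row 2; the z-row RHS becomes 1 − (-15/2)·2 = 16.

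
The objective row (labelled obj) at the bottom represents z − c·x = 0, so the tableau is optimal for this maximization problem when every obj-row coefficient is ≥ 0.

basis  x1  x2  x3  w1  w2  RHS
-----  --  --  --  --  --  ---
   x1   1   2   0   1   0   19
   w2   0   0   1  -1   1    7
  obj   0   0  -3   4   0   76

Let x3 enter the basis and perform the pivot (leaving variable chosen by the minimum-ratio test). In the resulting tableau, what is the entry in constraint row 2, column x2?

Ratio test on column x3 — row 1: entry 0 ≤ 0; row 2: 7/1 = 7. Minimum is 7 at row 2 (w2 leaves); pivot element 1.
Divide row 2 by 1; eliminate column x3 from the other rows.
In the new row 2, the x2 entry is the old entry divided by the pivot: 0/1 = 0.

0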